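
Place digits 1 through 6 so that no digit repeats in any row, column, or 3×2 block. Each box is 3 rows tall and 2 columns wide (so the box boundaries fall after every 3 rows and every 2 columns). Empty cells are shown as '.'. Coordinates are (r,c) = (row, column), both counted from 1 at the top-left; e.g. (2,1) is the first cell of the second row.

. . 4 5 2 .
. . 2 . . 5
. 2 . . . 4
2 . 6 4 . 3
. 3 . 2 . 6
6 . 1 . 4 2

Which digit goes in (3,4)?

1

(1,6) = 1: row 1 has {2,4,5}; col 6 has {2,3,4,5,6}; box has {2,4,5} → only 1 remains.
(3,3) = 3: row 3 has {2,4}; col 3 has {1,2,4,6}; box has {2,4,5} → only 3 remains.
(3,5) = 6: row 3 has {2,3,4}; col 5 has {2,4}; box has {1,2,4,5} → only 6 remains.
(5,3) = 5: row 5 has {2,3,6}; col 3 has {1,2,3,4,6}; box has {1,2,4,6} → only 5 remains.
(5,5) = 1: row 5 has {2,3,5,6}; col 5 has {2,4,6}; box has {2,3,4,6} → only 1 remains.
(6,2) = 5: row 6 has {1,2,4,6}; col 2 has {2,3}; box has {2,3,6} → only 5 remains.
(6,4) = 3: row 6 has {1,2,4,5,6}; col 4 has {2,4,5}; box has {1,2,4,5,6} → only 3 remains.
(1,1) = 3: row 1 has {1,2,4,5}; col 1 has {2,6}; box has {2} → only 3 remains.
(1,2) = 6: row 1 has {1,2,3,4,5}; col 2 has {2,3,5}; box has {2,3} → only 6 remains.
(2,5) = 3: row 2 has {2,5}; col 5 has {1,2,4,6}; box has {1,2,4,5,6} → only 3 remains.
(3,4) = 1: row 3 has {2,3,4,6}; col 4 has {2,3,4,5}; box has {2,3,4,5} → only 1 remains.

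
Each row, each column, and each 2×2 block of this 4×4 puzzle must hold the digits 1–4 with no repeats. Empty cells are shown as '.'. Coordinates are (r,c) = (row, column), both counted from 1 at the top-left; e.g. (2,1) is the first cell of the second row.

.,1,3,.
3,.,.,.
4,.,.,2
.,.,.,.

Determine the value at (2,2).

4

(1,1) = 2 (sole candidate).
(1,4) = 4 (sole candidate).
(2,2) = 4: row 2 has {3}; col 2 has {1}; box has {1,2,3} → only 4 remains.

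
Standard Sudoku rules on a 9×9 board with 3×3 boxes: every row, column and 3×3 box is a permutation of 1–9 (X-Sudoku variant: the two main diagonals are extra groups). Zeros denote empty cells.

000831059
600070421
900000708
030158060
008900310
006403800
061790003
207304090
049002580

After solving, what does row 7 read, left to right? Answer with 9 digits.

r1c7 = 6 (sole candidate).
r2c4 = 5 (sole candidate).
r2c6 = 9 (sole candidate).
r3c6 = 6 (sole candidate).
r3c8 = 3 (sole candidate).
r5c5 = 6 (sole candidate).
r5c6 = 7 (sole candidate).
r6c5 = 2 (sole candidate).
r6c8 = 7 (sole candidate).
r6c9 = 5 (sole candidate).
r7c6 = 5: row 7 has {1,3,6,7,9}; col 6 has {1,2,3,4,6,7,8,9}; box has {2,3,4,7,9} → only 5 remains.
r7c7 = 2: row 7 has {1,3,5,6,7,9}; col 7 has {3,4,5,6,7,8}; box has {3,5,8,9}; main diagonal has {1,3,6,9} → only 2 remains.
r7c8 = 4: row 7 has {1,2,3,5,6,7,9}; col 8 has {1,2,3,5,6,7,8,9}; box has {2,3,5,8,9} → only 4 remains.
r8c2 = 5 (sole candidate).
r8c7 = 1 (sole candidate).
r8c9 = 6 (sole candidate).
r9c1 = 3 (sole candidate).
r9c4 = 6 (sole candidate).
r9c5 = 1 (sole candidate).
r9c9 = 7 (sole candidate).
r1c1 = 4 (sole candidate).
r1c3 = 2 (sole candidate).
r2c2 = 8 (sole candidate).
r2c3 = 3 (sole candidate).
r3c2 = 1 (sole candidate).
r3c3 = 5 (sole candidate).
r3c4 = 2 (sole candidate).
r3c5 = 4 (sole candidate).
r4c1 = 7 (sole candidate).
r4c3 = 4 (sole candidate).
r4c7 = 9 (sole candidate).
r4c9 = 2 (sole candidate).
r5c1 = 5 (sole candidate).
r5c2 = 2 (sole candidate).
r5c9 = 4 (sole candidate).
r6c1 = 1 (sole candidate).
r6c2 = 9 (sole candidate).
r7c1 = 8: row 7 has {1,2,3,4,5,6,7,9}; col 1 has {1,2,3,4,5,6,7,9}; box has {1,2,3,4,5,6,7,9} → only 8 remains.

861795243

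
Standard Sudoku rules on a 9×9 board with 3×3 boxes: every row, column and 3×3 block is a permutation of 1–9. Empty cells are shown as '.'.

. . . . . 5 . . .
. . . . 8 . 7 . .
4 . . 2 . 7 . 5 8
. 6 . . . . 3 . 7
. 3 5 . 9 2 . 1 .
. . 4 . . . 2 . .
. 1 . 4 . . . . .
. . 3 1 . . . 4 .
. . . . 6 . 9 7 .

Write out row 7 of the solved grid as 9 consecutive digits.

719428563

r3c2 = 9: row 3 has {2,4,5,7,8}; col 2 has {1,3,6}; box has {4} → only 9 remains.
r3c5 = 3: in row 3, 3 can only go here (every other open cell in that row sees a 3).
r9c9 = 1: in row 9, 1 can only go here (every other open cell in that row sees a 1).
r9c2 = 4: in row 9, 4 can only go here (every other open cell in that row sees a 4).
r6c9 = 5: in box 6, 5 can only go here (every other open cell in that box sees a 5).
Singles propagation stalls; r7c6 is still open with candidates {3,8,9}.
  Try r7c6 = 3: then row 9 has no cell left for 3 — contradiction.
  Try r7c6 = 9: this forces r8c6=8, r9c6=3, r9c4=5, r4c4=8, r4c8=9; then column 3 has no cell left for 9 — contradiction.
So r7c6 = 8.
r8c6 = 9 (sole candidate).
r9c6 = 3 (sole candidate).
r9c4 = 5 (sole candidate).
r4c4 = 8 (sole candidate).
r4c8 = 9 (sole candidate).
r4c5 = 5 (hidden single in row 4).
r4c6 = 4 (hidden single in row 4).
r2c9 = 4 (hidden single in row 2).
r5c9 = 6 (sole candidate).
r6c8 = 8 (sole candidate).
r8c9 = 2 (sole candidate).
r5c4 = 7 (sole candidate).
r5c7 = 4 (sole candidate).
r6c2 = 7 (sole candidate).
r6c5 = 1 (sole candidate).
r6c6 = 6 (sole candidate).
r7c9 = 3: row 7 has {1,4,8}; col 9 has {1,2,4,5,6,7,8}; box has {1,2,4,7,9} → only 3 remains.
r8c5 = 7 (sole candidate).
r1c5 = 4 (sole candidate).
r1c9 = 9 (sole candidate).
r2c6 = 1 (sole candidate).
r5c1 = 8 (sole candidate).
r6c1 = 9 (sole candidate).
r6c4 = 3 (sole candidate).
r7c5 = 2: row 7 has {1,3,4,8}; col 5 has {1,3,4,5,6,7,8,9}; box has {1,3,4,5,6,7,8,9} → only 2 remains.
r7c8 = 6: row 7 has {1,2,3,4,8}; col 8 has {1,4,5,7,8,9}; box has {1,2,3,4,7,9} → only 6 remains.
r9c1 = 2 (sole candidate).
r9c3 = 8 (sole candidate).
r1c4 = 6 (sole candidate).
r1c7 = 1 (sole candidate).
r2c4 = 9 (sole candidate).
r3c7 = 6 (sole candidate).
r4c1 = 1 (sole candidate).
r4c3 = 2 (sole candidate).
r7c7 = 5: row 7 has {1,2,3,4,6,8}; col 7 has {1,2,3,4,6,7,9}; box has {1,2,3,4,6,7,9} → only 5 remains.
r8c2 = 5 (sole candidate).
r8c7 = 8 (sole candidate).
r1c3 = 7 (sole candidate).
r2c2 = 2 (sole candidate).
r2c3 = 6 (sole candidate).
r2c8 = 3 (sole candidate).
r3c3 = 1 (sole candidate).
r7c1 = 7: row 7 has {1,2,3,4,5,6,8}; col 1 has {1,2,4,8,9}; box has {1,2,3,4,5,8} → only 7 remains.
r7c3 = 9: row 7 has {1,2,3,4,5,6,7,8}; col 3 has {1,2,3,4,5,6,7,8}; box has {1,2,3,4,5,7,8} → only 9 remains.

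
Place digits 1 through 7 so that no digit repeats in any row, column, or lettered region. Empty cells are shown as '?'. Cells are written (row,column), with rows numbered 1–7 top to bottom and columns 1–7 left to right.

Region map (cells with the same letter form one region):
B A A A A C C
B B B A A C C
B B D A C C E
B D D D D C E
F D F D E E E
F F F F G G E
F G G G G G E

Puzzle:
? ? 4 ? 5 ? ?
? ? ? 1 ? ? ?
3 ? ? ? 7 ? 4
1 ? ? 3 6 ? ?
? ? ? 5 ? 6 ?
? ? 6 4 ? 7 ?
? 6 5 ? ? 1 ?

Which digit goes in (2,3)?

(7,4) = 2: row 7 has {1,5,6}; col 4 has {1,3,4,5}; region has {1,5,6,7} → only 2 remains.
(3,4) = 6: row 3 has {3,4,7}; col 4 has {1,2,3,4,5}; region has {1,4,5} → only 6 remains.
(6,5) = 3: row 6 has {4,6,7}; col 5 has {5,6,7}; region has {1,2,5,6,7} → only 3 remains.
(7,1) = 7: row 7 has {1,2,5,6}; col 1 has {1,3}; region has {4,6} → only 7 remains.
(7,5) = 4: row 7 has {1,2,5,6,7}; col 5 has {3,5,6,7}; region has {1,2,3,5,6,7} → only 4 remains.
(7,7) = 3: row 7 has {1,2,4,5,6,7}; col 7 has {4}; region has {4,6} → only 3 remains.
(1,4) = 7: row 1 has {4,5}; col 4 has {1,2,3,4,5,6}; region has {1,4,5,6} → only 7 remains.
(2,5) = 2: row 2 has {1}; col 5 has {3,4,5,6,7}; region has {1,4,5,6,7} → only 2 remains.
(5,1) = 2: row 5 has {5,6}; col 1 has {1,3,7}; region has {4,6,7} → only 2 remains.
(5,5) = 1: row 5 has {2,5,6}; col 5 has {2,3,4,5,6,7}; region has {3,4,6} → only 1 remains.
(5,7) = 7: row 5 has {1,2,5,6}; col 7 has {3,4}; region has {1,3,4,6} → only 7 remains.
(6,1) = 5: row 6 has {3,4,6,7}; col 1 has {1,2,3,7}; region has {2,4,6,7} → only 5 remains.
(6,2) = 1: row 6 has {3,4,5,6,7}; col 2 has {6}; region has {2,4,5,6,7} → only 1 remains.
(6,7) = 2: row 6 has {1,3,4,5,6,7}; col 7 has {3,4,7}; region has {1,3,4,6,7} → only 2 remains.
(1,1) = 6: row 1 has {4,5,7}; col 1 has {1,2,3,5,7}; region has {1,3} → only 6 remains.
(1,2) = 3: row 1 has {4,5,6,7}; col 2 has {1,6}; region has {1,2,4,5,6,7} → only 3 remains.
(1,6) = 2: row 1 has {3,4,5,6,7}; col 6 has {1,6,7}; region has {7} → only 2 remains.
(1,7) = 1: row 1 has {2,3,4,5,6,7}; col 7 has {2,3,4,7}; region has {2,7} → only 1 remains.
(2,1) = 4: row 2 has {1,2}; col 1 has {1,2,3,5,6,7}; region has {1,3,6} → only 4 remains.
(2,3) = 7: row 2 has {1,2,4}; col 3 has {4,5,6}; region has {1,3,4,6} → only 7 remains.

7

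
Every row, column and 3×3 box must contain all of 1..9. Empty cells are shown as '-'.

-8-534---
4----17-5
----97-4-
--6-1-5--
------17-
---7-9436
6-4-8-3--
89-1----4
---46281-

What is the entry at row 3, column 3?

row 2, column 5 = 2 (sole candidate).
row 6, column 5 = 5 (sole candidate).
row 7, column 4 = 9 (sole candidate).
row 7, column 6 = 5 (sole candidate).
row 7, column 8 = 2 (sole candidate).
row 7, column 9 = 7 (sole candidate).
row 8, column 5 = 7 (sole candidate).
row 8, column 6 = 3 (sole candidate).
row 8, column 7 = 6 (sole candidate).
row 8, column 8 = 5 (sole candidate).
row 9, column 9 = 9 (sole candidate).
row 3, column 7 = 2 (sole candidate).
row 4, column 6 = 8 (sole candidate).
row 4, column 8 = 9 (sole candidate).
row 4, column 9 = 2 (sole candidate).
row 5, column 5 = 4 (sole candidate).
row 5, column 6 = 6 (sole candidate).
row 5, column 9 = 8 (sole candidate).
row 7, column 2 = 1 (sole candidate).
row 8, column 3 = 2 (sole candidate).
row 1, column 7 = 9 (sole candidate).
row 1, column 8 = 6 (sole candidate).
row 1, column 9 = 1 (sole candidate).
row 2, column 8 = 8 (sole candidate).
row 3, column 9 = 3 (sole candidate).
row 4, column 4 = 3 (sole candidate).
row 5, column 4 = 2 (sole candidate).
row 6, column 2 = 2 (sole candidate).
row 1, column 3 = 7 (sole candidate).
row 2, column 4 = 6 (sole candidate).
row 3, column 4 = 8 (sole candidate).
row 4, column 1 = 7 (sole candidate).
row 4, column 2 = 4 (sole candidate).
row 6, column 1 = 1 (sole candidate).
row 6, column 3 = 8 (sole candidate).
row 1, column 1 = 2 (sole candidate).
row 2, column 2 = 3 (sole candidate).
row 2, column 3 = 9 (sole candidate).
row 3, column 1 = 5 (sole candidate).
row 3, column 2 = 6 (sole candidate).
row 3, column 3 = 1: row 3 has {2,3,4,5,6,7,8,9}; col 3 has {2,4,6,7,8,9}; box has {2,3,4,5,6,7,8,9} → only 1 remains.

1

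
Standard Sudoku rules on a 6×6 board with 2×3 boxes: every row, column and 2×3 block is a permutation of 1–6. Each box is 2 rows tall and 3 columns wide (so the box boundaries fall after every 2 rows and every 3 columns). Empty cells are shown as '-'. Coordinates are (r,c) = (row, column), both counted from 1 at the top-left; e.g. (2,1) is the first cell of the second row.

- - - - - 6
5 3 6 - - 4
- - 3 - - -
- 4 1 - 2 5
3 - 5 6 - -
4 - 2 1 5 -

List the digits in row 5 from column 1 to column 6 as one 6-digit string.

(1,3) = 4: row 1 has {6}; col 3 has {1,2,3,5,6}; box has {3,5,6} → only 4 remains.
(2,4) = 2: row 2 has {3,4,5,6}; col 4 has {1,6}; box has {4,6} → only 2 remains.
(2,5) = 1: row 2 has {2,3,4,5,6}; col 5 has {2,5}; box has {2,4,6} → only 1 remains.
(3,4) = 4: row 3 has {3}; col 4 has {1,2,6}; box has {2,5} → only 4 remains.
(3,5) = 6: row 3 has {3,4}; col 5 has {1,2,5}; box has {2,4,5} → only 6 remains.
(3,6) = 1: row 3 has {3,4,6}; col 6 has {4,5,6}; box has {2,4,5,6} → only 1 remains.
(4,1) = 6: row 4 has {1,2,4,5}; col 1 has {3,4,5}; box has {1,3,4} → only 6 remains.
(4,4) = 3: row 4 has {1,2,4,5,6}; col 4 has {1,2,4,6}; box has {1,2,4,5,6} → only 3 remains.
(5,2) = 1: row 5 has {3,5,6}; col 2 has {3,4}; box has {2,3,4,5} → only 1 remains.
(5,5) = 4: row 5 has {1,3,5,6}; col 5 has {1,2,5,6}; box has {1,5,6} → only 4 remains.
(5,6) = 2: row 5 has {1,3,4,5,6}; col 6 has {1,4,5,6}; box has {1,4,5,6} → only 2 remains.

315642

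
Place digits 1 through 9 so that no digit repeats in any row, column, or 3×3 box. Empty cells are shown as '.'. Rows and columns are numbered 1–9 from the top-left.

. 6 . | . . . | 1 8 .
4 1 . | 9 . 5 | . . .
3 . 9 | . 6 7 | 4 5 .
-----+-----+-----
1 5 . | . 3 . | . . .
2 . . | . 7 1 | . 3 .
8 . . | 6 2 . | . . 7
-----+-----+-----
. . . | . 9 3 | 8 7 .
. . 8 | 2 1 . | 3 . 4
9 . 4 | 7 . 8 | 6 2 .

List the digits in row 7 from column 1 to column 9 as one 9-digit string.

R1C5 = 4 (sole candidate).
R1C6 = 2 (sole candidate).
R2C5 = 8 (sole candidate).
R2C8 = 6 (sole candidate).
R3C4 = 1 (sole candidate).
R3C9 = 2 (sole candidate).
R5C3 = 6 (sole candidate).
R6C3 = 3 (sole candidate).
R7C2 = 2: row 7 has {3,7,8,9}; col 2 has {1,5,6}; box has {4,8,9} → only 2 remains.
R8C2 = 7 (sole candidate).
R8C6 = 6 (sole candidate).
R8C8 = 9 (sole candidate).
R9C2 = 3 (sole candidate).
R9C5 = 5 (sole candidate).
R9C9 = 1 (sole candidate).
R1C4 = 3 (sole candidate).
R1C9 = 9 (sole candidate).
R2C7 = 7 (sole candidate).
R2C9 = 3 (sole candidate).
R3C2 = 8 (sole candidate).
R4C3 = 7 (sole candidate).
R4C8 = 4 (sole candidate).
R6C8 = 1 (sole candidate).
R7C4 = 4: row 7 has {2,3,7,8,9}; col 4 has {1,2,3,6,7,9}; box has {1,2,3,5,6,7,8,9} → only 4 remains.
R7C9 = 5: row 7 has {2,3,4,7,8,9}; col 9 has {1,2,3,4,7,9}; box has {1,2,3,4,6,7,8,9} → only 5 remains.
R8C1 = 5 (sole candidate).
R1C1 = 7 (sole candidate).
R1C3 = 5 (sole candidate).
R2C3 = 2 (sole candidate).
R4C4 = 8 (sole candidate).
R4C6 = 9 (sole candidate).
R4C7 = 2 (sole candidate).
R4C9 = 6 (sole candidate).
R5C4 = 5 (sole candidate).
R5C7 = 9 (sole candidate).
R5C9 = 8 (sole candidate).
R6C6 = 4 (sole candidate).
R6C7 = 5 (sole candidate).
R7C1 = 6: row 7 has {2,3,4,5,7,8,9}; col 1 has {1,2,3,4,5,7,8,9}; box has {2,3,4,5,7,8,9} → only 6 remains.
R7C3 = 1: row 7 has {2,3,4,5,6,7,8,9}; col 3 has {2,3,4,5,6,7,8,9}; box has {2,3,4,5,6,7,8,9} → only 1 remains.

621493875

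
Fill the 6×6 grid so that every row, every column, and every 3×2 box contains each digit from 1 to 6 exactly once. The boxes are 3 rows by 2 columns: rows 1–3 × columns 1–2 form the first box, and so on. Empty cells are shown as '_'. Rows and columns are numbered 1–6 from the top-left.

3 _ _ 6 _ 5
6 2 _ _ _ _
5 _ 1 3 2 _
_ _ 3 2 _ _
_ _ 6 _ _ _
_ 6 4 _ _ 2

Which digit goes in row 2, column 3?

5

row 1, column 3 = 2 (sole candidate).
row 2, column 3 = 5: row 2 has {2,6}; col 3 has {1,2,3,4,6}; box has {1,2,3,6} → only 5 remains.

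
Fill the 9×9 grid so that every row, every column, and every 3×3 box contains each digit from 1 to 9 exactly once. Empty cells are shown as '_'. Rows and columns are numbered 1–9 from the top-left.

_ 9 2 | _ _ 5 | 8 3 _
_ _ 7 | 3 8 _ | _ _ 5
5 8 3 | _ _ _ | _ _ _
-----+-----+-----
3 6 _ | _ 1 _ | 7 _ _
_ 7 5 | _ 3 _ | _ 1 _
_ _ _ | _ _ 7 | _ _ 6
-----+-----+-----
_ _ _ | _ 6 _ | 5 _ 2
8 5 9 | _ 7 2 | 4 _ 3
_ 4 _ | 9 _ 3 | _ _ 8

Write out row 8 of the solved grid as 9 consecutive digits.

r1c5 = 4 (sole candidate).
r2c2 = 1 (sole candidate).
r6c2 = 2 (sole candidate).
r7c2 = 3 (sole candidate).
r7c3 = 1 (sole candidate).
r8c4 = 1: row 8 has {2,3,4,5,7,8,9}; col 4 has {3,9}; box has {2,3,6,7,9} → only 1 remains.
r8c8 = 6: row 8 has {1,2,3,4,5,7,8,9}; col 8 has {1,3}; box has {2,3,4,5,8} → only 6 remains.

859172463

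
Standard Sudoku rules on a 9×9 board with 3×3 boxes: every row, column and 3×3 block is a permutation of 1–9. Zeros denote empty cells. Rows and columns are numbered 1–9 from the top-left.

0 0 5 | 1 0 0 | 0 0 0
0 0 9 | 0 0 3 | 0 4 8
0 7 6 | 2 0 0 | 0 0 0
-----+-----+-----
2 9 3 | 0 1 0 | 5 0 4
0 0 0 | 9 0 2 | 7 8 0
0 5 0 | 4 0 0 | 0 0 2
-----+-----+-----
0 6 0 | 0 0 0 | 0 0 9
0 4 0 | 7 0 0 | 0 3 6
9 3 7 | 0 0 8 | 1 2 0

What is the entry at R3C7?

3

R2C1 = 1 (sole candidate).
R2C2 = 2 (sole candidate).
R2C7 = 6 (sole candidate).
R4C8 = 6 (sole candidate).
R5C2 = 1 (sole candidate).
R5C3 = 4 (sole candidate).
R5C9 = 3 (sole candidate).
R6C3 = 8 (sole candidate).
R6C7 = 9 (sole candidate).
R6C8 = 1 (sole candidate).
R8C7 = 8 (sole candidate).
R9C9 = 5 (sole candidate).
R1C2 = 8 (sole candidate).
R1C9 = 7 (sole candidate).
R2C4 = 5 (sole candidate).
R2C5 = 7 (sole candidate).
R3C7 = 3: row 3 has {2,6,7}; col 7 has {1,5,6,7,8,9}; box has {4,6,7,8} → only 3 remains.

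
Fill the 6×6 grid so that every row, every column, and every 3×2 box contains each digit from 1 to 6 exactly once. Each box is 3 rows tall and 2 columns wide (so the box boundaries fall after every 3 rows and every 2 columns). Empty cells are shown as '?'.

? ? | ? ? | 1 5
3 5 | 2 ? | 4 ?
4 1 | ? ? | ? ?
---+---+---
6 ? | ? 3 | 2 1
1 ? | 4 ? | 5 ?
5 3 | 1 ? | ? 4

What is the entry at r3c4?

r1c1 = 2 (sole candidate).
r1c2 = 6 (sole candidate).
r1c3 = 3 (sole candidate).
r1c4 = 4 (sole candidate).
r2c6 = 6 (sole candidate).
r3c5 = 3 (sole candidate).
r3c6 = 2 (sole candidate).
r4c2 = 4 (sole candidate).
r4c3 = 5 (sole candidate).
r5c2 = 2 (sole candidate).
r5c4 = 6 (sole candidate).
r5c6 = 3 (sole candidate).
r6c4 = 2 (sole candidate).
r6c5 = 6 (sole candidate).
r2c4 = 1 (sole candidate).
r3c3 = 6 (sole candidate).
r3c4 = 5: row 3 has {1,2,3,4,6}; col 4 has {1,2,3,4,6}; box has {1,2,3,4,6} → only 5 remains.

5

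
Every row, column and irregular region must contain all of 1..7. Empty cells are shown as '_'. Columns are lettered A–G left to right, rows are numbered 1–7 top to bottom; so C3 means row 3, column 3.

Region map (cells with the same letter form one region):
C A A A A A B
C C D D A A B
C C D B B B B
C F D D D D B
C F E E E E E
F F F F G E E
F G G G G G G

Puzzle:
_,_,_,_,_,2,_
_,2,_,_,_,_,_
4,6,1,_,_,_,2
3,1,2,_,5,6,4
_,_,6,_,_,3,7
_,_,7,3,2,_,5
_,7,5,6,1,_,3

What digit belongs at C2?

3

D4 = 7 (sole candidate).
E5 = 4 (sole candidate).
A6 = 6 (sole candidate).
B6 = 4 (sole candidate).
F6 = 1 (sole candidate).
A7 = 2 (sole candidate).
F7 = 4 (sole candidate).
D2 = 4 (sole candidate).
D3 = 5 (sole candidate).
F3 = 7 (sole candidate).
B5 = 5 (sole candidate).
D5 = 2 (sole candidate).
B1 = 3 (sole candidate).
C1 = 4 (sole candidate).
D1 = 1 (sole candidate).
G1 = 6 (sole candidate).
C2 = 3: row 2 has {2,4}; col 3 has {1,2,4,5,6,7}; region has {1,2,4,5,6,7} → only 3 remains.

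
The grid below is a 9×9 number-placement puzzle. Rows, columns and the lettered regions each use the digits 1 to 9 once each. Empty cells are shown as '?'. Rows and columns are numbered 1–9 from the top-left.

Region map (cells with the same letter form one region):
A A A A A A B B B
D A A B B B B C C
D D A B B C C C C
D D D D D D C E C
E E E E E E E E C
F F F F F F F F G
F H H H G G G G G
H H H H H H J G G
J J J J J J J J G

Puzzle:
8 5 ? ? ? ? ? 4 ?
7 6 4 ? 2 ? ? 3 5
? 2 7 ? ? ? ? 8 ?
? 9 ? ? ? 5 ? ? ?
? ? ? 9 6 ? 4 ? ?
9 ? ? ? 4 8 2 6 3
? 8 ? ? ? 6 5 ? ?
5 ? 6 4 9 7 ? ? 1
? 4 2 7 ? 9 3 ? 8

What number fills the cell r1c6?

r2c6 = 1 (sole candidate).
r3c6 = 4 (sole candidate).
r7c5 = 7 (sole candidate).
r8c2 = 3 (sole candidate).
r8c7 = 8 (sole candidate).
r8c8 = 2 (sole candidate).
r2c4 = 8 (sole candidate).
r2c7 = 9 (sole candidate).
r7c3 = 1 (sole candidate).
r7c4 = 2 (sole candidate).
r7c8 = 9 (sole candidate).
r7c9 = 4 (sole candidate).
r6c3 = 5 (sole candidate).
r6c4 = 1 (sole candidate).
r7c1 = 3 (sole candidate).
r1c4 = 3 (sole candidate).
r1c5 = 1 (sole candidate).
r1c6 = 2: row 1 has {1,3,4,5,8}; col 6 has {1,4,5,6,7,8,9}; region has {1,3,4,5,6,7,8} → only 2 remains.

2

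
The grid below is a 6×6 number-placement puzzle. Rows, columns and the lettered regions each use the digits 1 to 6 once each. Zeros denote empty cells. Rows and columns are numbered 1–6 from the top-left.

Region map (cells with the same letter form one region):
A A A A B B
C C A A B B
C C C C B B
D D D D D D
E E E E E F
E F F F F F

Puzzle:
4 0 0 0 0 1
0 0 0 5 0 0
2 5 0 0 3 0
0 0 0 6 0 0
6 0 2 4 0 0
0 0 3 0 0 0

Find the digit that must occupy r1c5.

5

r1c3 = 6: row 1 has {1,4}; col 3 has {2,3}; region has {4,5} → only 6 remains.
r2c3 = 1: row 2 has {5}; col 3 has {2,3,6}; region has {4,5,6} → only 1 remains.
r3c3 = 4: row 3 has {2,3,5}; col 3 has {1,2,3,6}; region has {2,5} → only 4 remains.
r3c4 = 1: row 3 has {2,3,4,5}; col 4 has {4,5,6}; region has {2,4,5} → only 1 remains.
r3c6 = 6: row 3 has {1,2,3,4,5}; col 6 has {1}; region has {1,3} → only 6 remains.
r4c3 = 5: row 4 has {6}; col 3 has {1,2,3,4,6}; region has {6} → only 5 remains.
r5c6 = 5: row 5 has {2,4,6}; col 6 has {1,6}; region has {3} → only 5 remains.
r6c4 = 2: row 6 has {3}; col 4 has {1,4,5,6}; region has {3,5} → only 2 remains.
r6c6 = 4: row 6 has {2,3}; col 6 has {1,5,6}; region has {2,3,5} → only 4 remains.
r1c4 = 3: row 1 has {1,4,6}; col 4 has {1,2,4,5,6}; region has {1,4,5,6} → only 3 remains.
r2c1 = 3: row 2 has {1,5}; col 1 has {2,4,6}; region has {1,2,4,5} → only 3 remains.
r2c2 = 6: row 2 has {1,3,5}; col 2 has {5}; region has {1,2,3,4,5} → only 6 remains.
r2c6 = 2: row 2 has {1,3,5,6}; col 6 has {1,4,5,6}; region has {1,3,6} → only 2 remains.
r4c1 = 1: row 4 has {5,6}; col 1 has {2,3,4,6}; region has {5,6} → only 1 remains.
r4c6 = 3: row 4 has {1,5,6}; col 6 has {1,2,4,5,6}; region has {1,5,6} → only 3 remains.
r5c5 = 1: row 5 has {2,4,5,6}; col 5 has {3}; region has {2,4,6} → only 1 remains.
r6c1 = 5: row 6 has {2,3,4}; col 1 has {1,2,3,4,6}; region has {1,2,4,6} → only 5 remains.
r6c2 = 1: row 6 has {2,3,4,5}; col 2 has {5,6}; region has {2,3,4,5} → only 1 remains.
r6c5 = 6: row 6 has {1,2,3,4,5}; col 5 has {1,3}; region has {1,2,3,4,5} → only 6 remains.
r1c2 = 2: row 1 has {1,3,4,6}; col 2 has {1,5,6}; region has {1,3,4,5,6} → only 2 remains.
r1c5 = 5: row 1 has {1,2,3,4,6}; col 5 has {1,3,6}; region has {1,2,3,6} → only 5 remains.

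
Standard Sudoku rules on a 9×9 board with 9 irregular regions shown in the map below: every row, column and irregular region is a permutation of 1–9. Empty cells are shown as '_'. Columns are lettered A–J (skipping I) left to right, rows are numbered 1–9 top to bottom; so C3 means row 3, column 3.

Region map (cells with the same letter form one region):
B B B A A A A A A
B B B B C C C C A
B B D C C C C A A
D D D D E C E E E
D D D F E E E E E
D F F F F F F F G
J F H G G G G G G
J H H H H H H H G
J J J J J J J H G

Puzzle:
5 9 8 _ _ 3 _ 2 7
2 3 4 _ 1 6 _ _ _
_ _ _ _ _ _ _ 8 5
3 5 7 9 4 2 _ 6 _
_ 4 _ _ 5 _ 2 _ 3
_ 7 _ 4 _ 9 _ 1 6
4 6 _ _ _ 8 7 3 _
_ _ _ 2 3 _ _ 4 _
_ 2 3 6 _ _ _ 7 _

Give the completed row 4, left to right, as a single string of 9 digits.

D1 = 1: row 1 has {2,3,5,7,8,9}; col 4 has {2,4,6,9}; region has {2,3,5,7,8} → only 1 remains.
E1 = 6: row 1 has {1,2,3,5,7,8,9}; col 5 has {1,3,4,5}; region has {1,2,3,5,7,8} → only 6 remains.
G1 = 4: row 1 has {1,2,3,5,6,7,8,9}; col 7 has {2,7}; region has {1,2,3,5,6,7,8} → only 4 remains.
D2 = 7: row 2 has {1,2,3,4,6}; col 4 has {1,2,4,6,9}; region has {2,3,4,5,8,9} → only 7 remains.
J2 = 9: row 2 has {1,2,3,4,6,7}; col 9 has {3,5,6,7}; region has {1,2,3,4,5,6,7,8} → only 9 remains.
B3 = 1: row 3 has {5,8}; col 2 has {2,3,4,5,6,7,9}; region has {2,3,4,5,7,8,9} → only 1 remains.
D3 = 3: row 3 has {1,5,8}; col 4 has {1,2,4,6,7,9}; region has {1,2,6} → only 3 remains.
G3 = 9: row 3 has {1,3,5,8}; col 7 has {2,4,7}; region has {1,2,3,6} → only 9 remains.
D5 = 8: row 5 has {2,3,4,5}; col 4 has {1,2,3,4,6,7,9}; region has {1,4,6,7,9} → only 8 remains.
H5 = 9: row 5 has {2,3,4,5,8}; col 8 has {1,2,3,4,6,7,8}; region has {2,3,4,5,6} → only 9 remains.
A6 = 8: row 6 has {1,4,6,7,9}; col 1 has {2,3,4,5}; region has {3,4,5,7,9} → only 8 remains.
E6 = 2: row 6 has {1,4,6,7,8,9}; col 5 has {1,3,4,5,6}; region has {1,4,6,7,8,9} → only 2 remains.
D7 = 5: row 7 has {3,4,6,7,8}; col 4 has {1,2,3,4,6,7,8,9}; region has {3,6,7,8} → only 5 remains.
E7 = 9: row 7 has {3,4,5,6,7,8}; col 5 has {1,2,3,4,5,6}; region has {3,5,6,7,8} → only 9 remains.
B8 = 8: row 8 has {2,3,4}; col 2 has {1,2,3,4,5,6,7,9}; region has {2,3,4,7} → only 8 remains.
J8 = 1: row 8 has {2,3,4,8}; col 9 has {3,5,6,7,9}; region has {3,5,6,7,8,9} → only 1 remains.
E9 = 8: row 9 has {2,3,6,7}; col 5 has {1,2,3,4,5,6,9}; region has {2,3,4,6} → only 8 remains.
J9 = 4: row 9 has {2,3,6,7,8}; col 9 has {1,3,5,6,7,9}; region has {1,3,5,6,7,8,9} → only 4 remains.
H2 = 5: row 2 has {1,2,3,4,6,7,9}; col 8 has {1,2,3,4,6,7,8,9}; region has {1,2,3,6,9} → only 5 remains.
A3 = 6: row 3 has {1,3,5,8,9}; col 1 has {2,3,4,5,8}; region has {1,2,3,4,5,7,8,9} → only 6 remains.
C3 = 2: row 3 has {1,3,5,6,8,9}; col 3 has {3,4,7,8}; region has {3,4,5,7,8,9} → only 2 remains.
E3 = 7: row 3 has {1,2,3,5,6,8,9}; col 5 has {1,2,3,4,5,6,8,9}; region has {1,2,3,5,6,9} → only 7 remains.
F3 = 4: row 3 has {1,2,3,5,6,7,8,9}; col 6 has {2,3,6,8,9}; region has {1,2,3,5,6,7,9} → only 4 remains.
J4 = 8: row 4 has {2,3,4,5,6,7,9}; col 9 has {1,3,4,5,6,7,9}; region has {2,3,4,5,6,9} → only 8 remains.
A5 = 1: row 5 has {2,3,4,5,8,9}; col 1 has {2,3,4,5,6,8}; region has {2,3,4,5,7,8,9} → only 1 remains.
C5 = 6: row 5 has {1,2,3,4,5,8,9}; col 3 has {2,3,4,7,8}; region has {1,2,3,4,5,7,8,9} → only 6 remains.
F5 = 7: row 5 has {1,2,3,4,5,6,8,9}; col 6 has {2,3,4,6,8,9}; region has {2,3,4,5,6,8,9} → only 7 remains.
C6 = 5: row 6 has {1,2,4,6,7,8,9}; col 3 has {2,3,4,6,7,8}; region has {1,2,4,6,7,8,9} → only 5 remains.
G6 = 3: row 6 has {1,2,4,5,6,7,8,9}; col 7 has {2,4,7,9}; region has {1,2,4,5,6,7,8,9} → only 3 remains.
C7 = 1: row 7 has {3,4,5,6,7,8,9}; col 3 has {2,3,4,5,6,7,8}; region has {2,3,4,7,8} → only 1 remains.
J7 = 2: row 7 has {1,3,4,5,6,7,8,9}; col 9 has {1,3,4,5,6,7,8,9}; region has {1,3,4,5,6,7,8,9} → only 2 remains.
C8 = 9: row 8 has {1,2,3,4,8}; col 3 has {1,2,3,4,5,6,7,8}; region has {1,2,3,4,7,8} → only 9 remains.
F8 = 5: row 8 has {1,2,3,4,8,9}; col 6 has {2,3,4,6,7,8,9}; region has {1,2,3,4,7,8,9} → only 5 remains.
G8 = 6: row 8 has {1,2,3,4,5,8,9}; col 7 has {2,3,4,7,9}; region has {1,2,3,4,5,7,8,9} → only 6 remains.
A9 = 9: row 9 has {2,3,4,6,7,8}; col 1 has {1,2,3,4,5,6,8}; region has {2,3,4,6,8} → only 9 remains.
F9 = 1: row 9 has {2,3,4,6,7,8,9}; col 6 has {2,3,4,5,6,7,8,9}; region has {2,3,4,6,8,9} → only 1 remains.
G9 = 5: row 9 has {1,2,3,4,6,7,8,9}; col 7 has {2,3,4,6,7,9}; region has {1,2,3,4,6,8,9} → only 5 remains.
G2 = 8: row 2 has {1,2,3,4,5,6,7,9}; col 7 has {2,3,4,5,6,7,9}; region has {1,2,3,4,5,6,7,9} → only 8 remains.
G4 = 1: row 4 has {2,3,4,5,6,7,8,9}; col 7 has {2,3,4,5,6,7,8,9}; region has {2,3,4,5,6,7,8,9} → only 1 remains.

357942168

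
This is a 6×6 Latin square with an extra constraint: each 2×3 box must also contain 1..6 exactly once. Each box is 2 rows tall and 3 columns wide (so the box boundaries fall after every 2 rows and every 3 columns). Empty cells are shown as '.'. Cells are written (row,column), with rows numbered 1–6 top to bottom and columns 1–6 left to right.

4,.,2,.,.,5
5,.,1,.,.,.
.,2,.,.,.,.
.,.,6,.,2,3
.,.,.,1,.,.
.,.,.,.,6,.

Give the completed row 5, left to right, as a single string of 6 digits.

(4,1) = 1: row 4 has {2,3,6}; col 1 has {4,5}; box has {2,6} → only 1 remains.
(3,1) = 3: row 3 has {2}; col 1 has {1,4,5}; box has {1,2,6} → only 3 remains.
(6,1) = 2: row 6 has {6}; col 1 has {1,3,4,5}; box has {} → only 2 remains.
(6,6) = 4: row 6 has {2,6}; col 6 has {3,5}; box has {1,6} → only 4 remains.
(5,1) = 6: row 5 has {1}; col 1 has {1,2,3,4,5}; box has {2} → only 6 remains.
(5,6) = 2: row 5 has {1,6}; col 6 has {3,4,5}; box has {1,4,6} → only 2 remains.
(2,6) = 6: row 2 has {1,5}; col 6 has {2,3,4,5}; box has {5} → only 6 remains.
(3,6) = 1: row 3 has {2,3}; col 6 has {2,3,4,5,6}; box has {2,3} → only 1 remains.
(1,4) = 3: row 1 has {2,4,5}; col 4 has {1}; box has {5,6} → only 3 remains.
(1,5) = 1: row 1 has {2,3,4,5}; col 5 has {2,6}; box has {3,5,6} → only 1 remains.
(2,2) = 3: row 2 has {1,5,6}; col 2 has {2}; box has {1,2,4,5} → only 3 remains.
(2,5) = 4: row 2 has {1,3,5,6}; col 5 has {1,2,6}; box has {1,3,5,6} → only 4 remains.
(3,5) = 5: row 3 has {1,2,3}; col 5 has {1,2,4,6}; box has {1,2,3} → only 5 remains.
(4,4) = 4: row 4 has {1,2,3,6}; col 4 has {1,3}; box has {1,2,3,5} → only 4 remains.
(5,5) = 3: row 5 has {1,2,6}; col 5 has {1,2,4,5,6}; box has {1,2,4,6} → only 3 remains.
(6,4) = 5: row 6 has {2,4,6}; col 4 has {1,3,4}; box has {1,2,3,4,6} → only 5 remains.
(1,2) = 6: row 1 has {1,2,3,4,5}; col 2 has {2,3}; box has {1,2,3,4,5} → only 6 remains.
(2,4) = 2: row 2 has {1,3,4,5,6}; col 4 has {1,3,4,5}; box has {1,3,4,5,6} → only 2 remains.
(3,3) = 4: row 3 has {1,2,3,5}; col 3 has {1,2,6}; box has {1,2,3,6} → only 4 remains.
(3,4) = 6: row 3 has {1,2,3,4,5}; col 4 has {1,2,3,4,5}; box has {1,2,3,4,5} → only 6 remains.
(4,2) = 5: row 4 has {1,2,3,4,6}; col 2 has {2,3,6}; box has {1,2,3,4,6} → only 5 remains.
(5,2) = 4: row 5 has {1,2,3,6}; col 2 has {2,3,5,6}; box has {2,6} → only 4 remains.
(5,3) = 5: row 5 has {1,2,3,4,6}; col 3 has {1,2,4,6}; box has {2,4,6} → only 5 remains.

645132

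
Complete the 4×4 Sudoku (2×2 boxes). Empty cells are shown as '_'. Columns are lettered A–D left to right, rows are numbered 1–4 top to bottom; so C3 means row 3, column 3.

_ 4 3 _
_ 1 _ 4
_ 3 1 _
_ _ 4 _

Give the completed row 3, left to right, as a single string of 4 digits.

A1 = 2 (sole candidate).
D1 = 1 (sole candidate).
A2 = 3 (sole candidate).
C2 = 2 (sole candidate).
A3 = 4: row 3 has {1,3}; col 1 has {2,3}; box has {3} → only 4 remains.
D3 = 2: row 3 has {1,3,4}; col 4 has {1,4}; box has {1,4} → only 2 remains.

4312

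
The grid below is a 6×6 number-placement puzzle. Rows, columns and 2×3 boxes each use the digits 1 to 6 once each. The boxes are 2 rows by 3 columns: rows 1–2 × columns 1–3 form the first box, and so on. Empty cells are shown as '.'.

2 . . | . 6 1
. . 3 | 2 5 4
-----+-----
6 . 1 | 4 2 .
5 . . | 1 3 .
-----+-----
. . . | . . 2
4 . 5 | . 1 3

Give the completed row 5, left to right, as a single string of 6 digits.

316542

row 1, column 3 = 4: row 1 has {1,2,6}; col 3 has {1,3,5}; box has {2,3} → only 4 remains.
row 1, column 4 = 3: row 1 has {1,2,4,6}; col 4 has {1,2,4}; box has {1,2,4,5,6} → only 3 remains.
row 2, column 1 = 1: row 2 has {2,3,4,5}; col 1 has {2,4,5,6}; box has {2,3,4} → only 1 remains.
row 2, column 2 = 6: row 2 has {1,2,3,4,5}; col 2 has {}; box has {1,2,3,4} → only 6 remains.
row 3, column 2 = 3: row 3 has {1,2,4,6}; col 2 has {6}; box has {1,5,6} → only 3 remains.
row 3, column 6 = 5: row 3 has {1,2,3,4,6}; col 6 has {1,2,3,4}; box has {1,2,3,4} → only 5 remains.
row 4, column 3 = 2: row 4 has {1,3,5}; col 3 has {1,3,4,5}; box has {1,3,5,6} → only 2 remains.
row 4, column 6 = 6: row 4 has {1,2,3,5}; col 6 has {1,2,3,4,5}; box has {1,2,3,4,5} → only 6 remains.
row 5, column 1 = 3: row 5 has {2}; col 1 has {1,2,4,5,6}; box has {4,5} → only 3 remains.
row 5, column 2 = 1: row 5 has {2,3}; col 2 has {3,6}; box has {3,4,5} → only 1 remains.
row 5, column 3 = 6: row 5 has {1,2,3}; col 3 has {1,2,3,4,5}; box has {1,3,4,5} → only 6 remains.
row 5, column 4 = 5: row 5 has {1,2,3,6}; col 4 has {1,2,3,4}; box has {1,2,3} → only 5 remains.
row 5, column 5 = 4: row 5 has {1,2,3,5,6}; col 5 has {1,2,3,5,6}; box has {1,2,3,5} → only 4 remains.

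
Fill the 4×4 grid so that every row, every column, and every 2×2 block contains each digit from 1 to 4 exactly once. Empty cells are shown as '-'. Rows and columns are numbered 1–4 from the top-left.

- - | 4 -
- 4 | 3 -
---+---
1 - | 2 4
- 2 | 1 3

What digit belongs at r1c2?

1

r2c1 = 2: row 2 has {3,4}; col 1 has {1}; box has {4} → only 2 remains.
r2c4 = 1: row 2 has {2,3,4}; col 4 has {3,4}; box has {3,4} → only 1 remains.
r3c2 = 3: row 3 has {1,2,4}; col 2 has {2,4}; box has {1,2} → only 3 remains.
r4c1 = 4: row 4 has {1,2,3}; col 1 has {1,2}; box has {1,2,3} → only 4 remains.
r1c1 = 3: row 1 has {4}; col 1 has {1,2,4}; box has {2,4} → only 3 remains.
r1c2 = 1: row 1 has {3,4}; col 2 has {2,3,4}; box has {2,3,4} → only 1 remains.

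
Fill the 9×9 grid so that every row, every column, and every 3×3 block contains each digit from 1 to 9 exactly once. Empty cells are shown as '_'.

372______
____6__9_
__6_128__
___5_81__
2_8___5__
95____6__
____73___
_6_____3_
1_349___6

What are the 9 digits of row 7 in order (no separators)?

R1C7 = 4: row 1 has {2,3,7}; col 7 has {1,5,6,8}; box has {8,9} → only 4 remains.
R9C6 = 5: row 9 has {1,3,4,6,9}; col 6 has {2,3,8}; box has {3,4,7,9} → only 5 remains.
R1C6 = 9: row 1 has {2,3,4,7}; col 6 has {2,3,5,8}; box has {1,2,6} → only 9 remains.
R8C6 = 1: row 8 has {3,6}; col 6 has {2,3,5,8,9}; box has {3,4,5,7,9} → only 1 remains.
R1C4 = 8: row 1 has {2,3,4,7,9}; col 4 has {4,5}; box has {1,2,6,9} → only 8 remains.
R1C5 = 5: row 1 has {2,3,4,7,8,9}; col 5 has {1,6,7,9}; box has {1,2,6,8,9} → only 5 remains.
R1C9 = 1: row 1 has {2,3,4,5,7,8,9}; col 9 has {6}; box has {4,8,9} → only 1 remains.
R8C4 = 2: row 8 has {1,3,6}; col 4 has {4,5,8}; box has {1,3,4,5,7,9} → only 2 remains.
R8C5 = 8: row 8 has {1,2,3,6}; col 5 has {1,5,6,7,9}; box has {1,2,3,4,5,7,9} → only 8 remains.
R1C8 = 6: row 1 has {1,2,3,4,5,7,8,9}; col 8 has {3,9}; box has {1,4,8,9} → only 6 remains.
R7C4 = 6: row 7 has {3,7}; col 4 has {2,4,5,8}; box has {1,2,3,4,5,7,8,9} → only 6 remains.
R3C2 = 9: in row 3, 9 can only go here (every other open cell in that row sees a 9).
R3C1 = 4: in row 3, 4 can only go here (every other open cell in that row sees a 4).
R2C6 = 4: in row 2, 4 can only go here (every other open cell in that row sees a 4).
R6C6 = 7: row 6 has {5,6,9}; col 6 has {1,2,3,4,5,8,9}; box has {5,8} → only 7 remains.
R5C6 = 6: row 5 has {2,5,8}; col 6 has {1,2,3,4,5,7,8,9}; box has {5,7,8} → only 6 remains.
R4C1 = 6: in row 4, 6 can only go here (every other open cell in that row sees a 6).
R4C9 = 9: in row 4, 9 can only go here (every other open cell in that row sees a 9).
R5C4 = 9: in row 5, 9 can only go here (every other open cell in that row sees a 9).
R5C2 = 1: in row 5, 1 can only go here (every other open cell in that row sees a 1).
R2C2 = 8: row 2 has {4,6,9}; col 2 has {1,5,6,7,9}; box has {2,3,4,6,7,9} → only 8 remains.
R6C3 = 4: row 6 has {5,6,7,9}; col 3 has {2,3,6,8}; box has {1,2,5,6,8,9} → only 4 remains.
R9C2 = 2: row 9 has {1,3,4,5,6,9}; col 2 has {1,5,6,7,8,9}; box has {1,3,6} → only 2 remains.
R9C7 = 7: row 9 has {1,2,3,4,5,6,9}; col 7 has {1,4,5,6,8}; box has {3,6} → only 7 remains.
R9C8 = 8: row 9 has {1,2,3,4,5,6,7,9}; col 8 has {3,6,9}; box has {3,6,7} → only 8 remains.
R2C1 = 5: row 2 has {4,6,8,9}; col 1 has {1,2,3,4,6,9}; box has {2,3,4,6,7,8,9} → only 5 remains.
R2C3 = 1: row 2 has {4,5,6,8,9}; col 3 has {2,3,4,6,8}; box has {2,3,4,5,6,7,8,9} → only 1 remains.
R4C2 = 3: row 4 has {1,5,6,8,9}; col 2 has {1,2,5,6,7,8,9}; box has {1,2,4,5,6,8,9} → only 3 remains.
R4C3 = 7: row 4 has {1,3,5,6,8,9}; col 3 has {1,2,3,4,6,8}; box has {1,2,3,4,5,6,8,9} → only 7 remains.
R6C8 = 2: row 6 has {4,5,6,7,9}; col 8 has {3,6,8,9}; box has {1,5,6,9} → only 2 remains.
R7C1 = 8: row 7 has {3,6,7}; col 1 has {1,2,3,4,5,6,9}; box has {1,2,3,6} → only 8 remains.
R7C2 = 4: row 7 has {3,6,7,8}; col 2 has {1,2,3,5,6,7,8,9}; box has {1,2,3,6,8} → only 4 remains.
R8C1 = 7: row 8 has {1,2,3,6,8}; col 1 has {1,2,3,4,5,6,8,9}; box has {1,2,3,4,6,8} → only 7 remains.
R8C7 = 9: row 8 has {1,2,3,6,7,8}; col 7 has {1,4,5,6,7,8}; box has {3,6,7,8} → only 9 remains.
R4C8 = 4: row 4 has {1,3,5,6,7,8,9}; col 8 has {2,3,6,8,9}; box has {1,2,5,6,9} → only 4 remains.
R5C8 = 7: row 5 has {1,2,5,6,8,9}; col 8 has {2,3,4,6,8,9}; box has {1,2,4,5,6,9} → only 7 remains.
R5C9 = 3: row 5 has {1,2,5,6,7,8,9}; col 9 has {1,6,9}; box has {1,2,4,5,6,7,9} → only 3 remains.
R6C5 = 3: row 6 has {2,4,5,6,7,9}; col 5 has {1,5,6,7,8,9}; box has {5,6,7,8,9} → only 3 remains.
R6C9 = 8: row 6 has {2,3,4,5,6,7,9}; col 9 has {1,3,6,9}; box has {1,2,3,4,5,6,7,9} → only 8 remains.
R7C7 = 2: row 7 has {3,4,6,7,8}; col 7 has {1,4,5,6,7,8,9}; box has {3,6,7,8,9} → only 2 remains.
R7C9 = 5: row 7 has {2,3,4,6,7,8}; col 9 has {1,3,6,8,9}; box has {2,3,6,7,8,9} → only 5 remains.
R8C3 = 5: row 8 has {1,2,3,6,7,8,9}; col 3 has {1,2,3,4,6,7,8}; box has {1,2,3,4,6,7,8} → only 5 remains.
R8C9 = 4: row 8 has {1,2,3,5,6,7,8,9}; col 9 has {1,3,5,6,8,9}; box has {2,3,5,6,7,8,9} → only 4 remains.
R2C7 = 3: row 2 has {1,4,5,6,8,9}; col 7 has {1,2,4,5,6,7,8,9}; box has {1,4,6,8,9} → only 3 remains.
R3C8 = 5: row 3 has {1,2,4,6,8,9}; col 8 has {2,3,4,6,7,8,9}; box has {1,3,4,6,8,9} → only 5 remains.
R3C9 = 7: row 3 has {1,2,4,5,6,8,9}; col 9 has {1,3,4,5,6,8,9}; box has {1,3,4,5,6,8,9} → only 7 remains.
R4C5 = 2: row 4 has {1,3,4,5,6,7,8,9}; col 5 has {1,3,5,6,7,8,9}; box has {3,5,6,7,8,9} → only 2 remains.
R5C5 = 4: row 5 has {1,2,3,5,6,7,8,9}; col 5 has {1,2,3,5,6,7,8,9}; box has {2,3,5,6,7,8,9} → only 4 remains.
R6C4 = 1: row 6 has {2,3,4,5,6,7,8,9}; col 4 has {2,4,5,6,8,9}; box has {2,3,4,5,6,7,8,9} → only 1 remains.
R7C3 = 9: row 7 has {2,3,4,5,6,7,8}; col 3 has {1,2,3,4,5,6,7,8}; box has {1,2,3,4,5,6,7,8} → only 9 remains.
R7C8 = 1: row 7 has {2,3,4,5,6,7,8,9}; col 8 has {2,3,4,5,6,7,8,9}; box has {2,3,4,5,6,7,8,9} → only 1 remains.

849673215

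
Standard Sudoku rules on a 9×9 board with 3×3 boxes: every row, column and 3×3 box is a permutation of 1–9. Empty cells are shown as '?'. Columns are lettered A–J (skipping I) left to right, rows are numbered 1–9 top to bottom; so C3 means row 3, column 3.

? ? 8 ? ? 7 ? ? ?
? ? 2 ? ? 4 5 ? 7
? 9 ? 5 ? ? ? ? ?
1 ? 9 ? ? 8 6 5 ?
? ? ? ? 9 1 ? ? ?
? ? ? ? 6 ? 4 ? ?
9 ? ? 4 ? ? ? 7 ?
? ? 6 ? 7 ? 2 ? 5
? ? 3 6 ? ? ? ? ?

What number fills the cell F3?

6

J7 = 6: in row 7, 6 can only go here (every other open cell in that row sees a 6).
E4 = 4: in column 5, 4 can only go here (every other open cell in that column sees a 4).
F3 = 6: in column 6, 6 can only go here (every other open cell in that column sees a 6).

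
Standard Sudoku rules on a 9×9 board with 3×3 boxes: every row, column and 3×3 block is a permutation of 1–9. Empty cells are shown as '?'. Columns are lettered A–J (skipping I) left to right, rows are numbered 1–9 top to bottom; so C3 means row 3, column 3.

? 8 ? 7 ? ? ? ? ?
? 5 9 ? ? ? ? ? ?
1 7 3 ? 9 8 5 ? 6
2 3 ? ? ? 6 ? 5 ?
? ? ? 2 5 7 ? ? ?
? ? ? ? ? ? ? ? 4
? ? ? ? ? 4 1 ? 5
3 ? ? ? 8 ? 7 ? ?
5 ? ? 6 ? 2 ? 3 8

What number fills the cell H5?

D3 = 4: row 3 has {1,3,5,6,7,8,9}; col 4 has {2,6,7}; box has {7,8,9} → only 4 remains.
H3 = 2: row 3 has {1,3,4,5,6,7,8,9}; col 8 has {3,5}; box has {5,6} → only 2 remains.
F1 = 5: in row 1, 5 can only go here (every other open cell in that row sees a 5).
E2 = 2: in row 2, 2 can only go here (every other open cell in that row sees a 2).
C1 = 2: in row 1, 2 can only go here (every other open cell in that row sees a 2).
A2 = 6: in row 2, 6 can only go here (every other open cell in that row sees a 6).
A1 = 4: row 1 has {2,5,7,8}; col 1 has {1,2,3,5,6}; box has {1,2,3,5,6,7,8,9} → only 4 remains.
E1 = 6: in row 1, 6 can only go here (every other open cell in that row sees a 6).
G6 = 2: in row 6, 2 can only go here (every other open cell in that row sees a 2).
C6 = 5: in row 6, 5 can only go here (every other open cell in that row sees a 5).
B7 = 2: in row 7, 2 can only go here (every other open cell in that row sees a 2).
J8 = 2: in row 8, 2 can only go here (every other open cell in that row sees a 2).
D8 = 5: in row 8, 5 can only go here (every other open cell in that row sees a 5).
E4 = 4: in column 5, 4 can only go here (every other open cell in that column sees a 4).
G5 = 6: in column 7, 6 can only go here (every other open cell in that column sees a 6).
J5 = 3: in row 5, 3 can only go here (every other open cell in that row sees a 3).
G1 = 3: in row 1, 3 can only go here (every other open cell in that row sees a 3).
B6 = 6: in row 6, 6 can only go here (every other open cell in that row sees a 6).
Singles propagation stalls before the target is settled. Branch on D2 (candidates {1,3}).
  Try D2 = 3: this forces F2=1, J2=7, D7=9; then F8 has no candidate left — contradiction.
So D2 = 1.
F2 = 3 (sole candidate).
J2 = 7 (sole candidate).
C4 = 7 (hidden single in row 4).
J4 = 1 (hidden single in row 4).
J1 = 9 (sole candidate).
H1 = 1 (sole candidate).
H6 = 7 (hidden single in row 6).
E9 = 7 (hidden single in row 9).
E7 = 3 (sole candidate).
E6 = 1 (sole candidate).
F6 = 9 (sole candidate).
D7 = 9 (sole candidate).
H7 = 6 (sole candidate).
F8 = 1 (sole candidate).
D4 = 8 (sole candidate).
G4 = 9 (sole candidate).
H5 = 8: row 5 has {2,3,5,6,7}; col 8 has {1,2,3,5,6,7}; box has {1,2,3,4,5,6,7,9} → only 8 remains.

8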